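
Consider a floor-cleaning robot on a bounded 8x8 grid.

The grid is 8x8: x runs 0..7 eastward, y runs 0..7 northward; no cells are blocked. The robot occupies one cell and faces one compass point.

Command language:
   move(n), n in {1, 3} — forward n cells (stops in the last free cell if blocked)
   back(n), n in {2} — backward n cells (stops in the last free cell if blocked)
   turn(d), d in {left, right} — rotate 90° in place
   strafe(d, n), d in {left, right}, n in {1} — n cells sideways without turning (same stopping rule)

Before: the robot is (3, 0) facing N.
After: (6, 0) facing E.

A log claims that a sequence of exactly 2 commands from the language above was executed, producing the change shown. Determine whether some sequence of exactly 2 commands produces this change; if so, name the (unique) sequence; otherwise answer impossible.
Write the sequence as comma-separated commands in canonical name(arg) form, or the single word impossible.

key: position moved to (6,0) AND the heading swung to E — translation plus rotation needed
start: (3, 0) facing N
step 1 (turn(right)): (3, 0) facing E
step 2 (move(3)): (6, 0) facing E
all 49 alternatives checked — unique.

turn(right), move(3)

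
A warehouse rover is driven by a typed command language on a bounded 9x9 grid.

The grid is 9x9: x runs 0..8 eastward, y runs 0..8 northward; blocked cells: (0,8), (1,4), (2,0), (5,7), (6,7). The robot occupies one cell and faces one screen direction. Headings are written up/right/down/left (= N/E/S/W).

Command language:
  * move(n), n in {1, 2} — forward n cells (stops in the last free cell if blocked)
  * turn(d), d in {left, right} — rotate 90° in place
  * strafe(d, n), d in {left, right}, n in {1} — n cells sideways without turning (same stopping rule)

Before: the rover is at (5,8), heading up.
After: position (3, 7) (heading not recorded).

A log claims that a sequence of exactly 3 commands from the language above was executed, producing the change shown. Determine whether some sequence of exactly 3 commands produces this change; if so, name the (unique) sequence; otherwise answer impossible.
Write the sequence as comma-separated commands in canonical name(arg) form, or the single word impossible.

key: running strafe(left, 1) before turn(left) would end elsewhere — order is forced
begin: at (5,8), heading up
[1] after turn(left): at (5,8), heading left
[2] after move(2): at (3,8), heading left
[3] after strafe(left, 1): at (3,7), heading left
no other 3-command option fits: unique.

turn(left), move(2), strafe(left, 1)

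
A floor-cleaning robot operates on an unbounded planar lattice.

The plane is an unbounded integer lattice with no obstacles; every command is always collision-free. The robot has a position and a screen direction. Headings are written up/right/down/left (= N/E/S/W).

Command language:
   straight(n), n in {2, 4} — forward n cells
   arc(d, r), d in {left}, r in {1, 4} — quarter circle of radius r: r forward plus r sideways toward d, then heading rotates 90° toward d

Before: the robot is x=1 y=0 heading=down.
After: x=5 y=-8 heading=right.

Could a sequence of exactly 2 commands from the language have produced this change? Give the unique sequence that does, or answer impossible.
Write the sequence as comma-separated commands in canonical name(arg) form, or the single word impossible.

key: running arc(left, 4) before straight(4) would end elsewhere — order is forced
start: x=1 y=0 heading=down
step 1 (straight(4)): x=1 y=-4 heading=down
step 2 (arc(left, 4)): x=5 y=-8 heading=right
uniquely the one of 16 2-step routes that fits.

straight(4), arc(left, 4)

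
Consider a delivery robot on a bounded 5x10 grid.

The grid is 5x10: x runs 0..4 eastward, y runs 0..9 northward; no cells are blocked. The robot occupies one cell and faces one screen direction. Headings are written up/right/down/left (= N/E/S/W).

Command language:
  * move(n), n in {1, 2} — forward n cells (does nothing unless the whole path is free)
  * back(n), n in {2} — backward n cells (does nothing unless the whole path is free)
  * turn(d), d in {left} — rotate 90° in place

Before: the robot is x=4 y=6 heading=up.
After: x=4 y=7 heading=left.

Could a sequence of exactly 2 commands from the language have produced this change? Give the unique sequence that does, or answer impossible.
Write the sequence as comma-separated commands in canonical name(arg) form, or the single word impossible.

move(1), turn(left)

key: cell and facing (now W) both changed — the 2 commands mix motion and turning
from: x=4 y=6 heading=up
step 1 (move(1)): x=4 y=7 heading=up
step 2 (turn(left)): x=4 y=7 heading=left
all 16 alternatives checked — unique.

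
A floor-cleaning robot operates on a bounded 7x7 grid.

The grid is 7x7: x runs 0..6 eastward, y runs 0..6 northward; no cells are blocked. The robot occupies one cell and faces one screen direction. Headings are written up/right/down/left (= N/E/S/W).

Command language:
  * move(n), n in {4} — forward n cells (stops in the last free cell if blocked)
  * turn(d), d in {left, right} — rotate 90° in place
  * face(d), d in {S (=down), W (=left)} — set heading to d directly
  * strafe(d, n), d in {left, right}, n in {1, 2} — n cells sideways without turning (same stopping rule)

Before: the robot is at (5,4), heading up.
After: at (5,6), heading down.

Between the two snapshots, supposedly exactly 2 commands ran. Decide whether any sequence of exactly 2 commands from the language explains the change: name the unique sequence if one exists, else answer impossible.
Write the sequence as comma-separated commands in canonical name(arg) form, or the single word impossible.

move(4), face(S)

key: order matters: swapping move(4) and face(S) lands elsewhere
start: at (5,4), heading up
1. move(4) → at (5,6), heading up
2. face(S) → at (5,6), heading down
no other 2-command option fits: unique.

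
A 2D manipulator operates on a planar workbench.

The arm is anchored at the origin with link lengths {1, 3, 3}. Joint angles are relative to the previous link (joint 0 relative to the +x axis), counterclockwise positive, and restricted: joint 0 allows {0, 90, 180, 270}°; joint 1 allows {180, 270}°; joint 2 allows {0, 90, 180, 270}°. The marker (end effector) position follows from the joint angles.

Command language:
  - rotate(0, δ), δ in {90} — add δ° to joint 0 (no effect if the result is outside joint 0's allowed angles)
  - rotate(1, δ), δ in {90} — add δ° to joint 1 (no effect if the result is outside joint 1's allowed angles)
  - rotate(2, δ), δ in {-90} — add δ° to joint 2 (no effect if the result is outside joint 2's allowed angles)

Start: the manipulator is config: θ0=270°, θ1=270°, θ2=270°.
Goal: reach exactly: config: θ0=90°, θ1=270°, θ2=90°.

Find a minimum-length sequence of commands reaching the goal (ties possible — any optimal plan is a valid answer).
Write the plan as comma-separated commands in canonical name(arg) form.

from: config: θ0=270°, θ1=270°, θ2=270°
[1] after rotate(0, 90): config: θ0=0°, θ1=270°, θ2=270°
[2] after rotate(0, 90): config: θ0=90°, θ1=270°, θ2=270°
[3] after rotate(2, -90): config: θ0=90°, θ1=270°, θ2=180°
[4] after rotate(2, -90): config: θ0=90°, θ1=270°, θ2=90°
nothing shorter than 4 reaches the goal.

rotate(0, 90), rotate(0, 90), rotate(2, -90), rotate(2, -90)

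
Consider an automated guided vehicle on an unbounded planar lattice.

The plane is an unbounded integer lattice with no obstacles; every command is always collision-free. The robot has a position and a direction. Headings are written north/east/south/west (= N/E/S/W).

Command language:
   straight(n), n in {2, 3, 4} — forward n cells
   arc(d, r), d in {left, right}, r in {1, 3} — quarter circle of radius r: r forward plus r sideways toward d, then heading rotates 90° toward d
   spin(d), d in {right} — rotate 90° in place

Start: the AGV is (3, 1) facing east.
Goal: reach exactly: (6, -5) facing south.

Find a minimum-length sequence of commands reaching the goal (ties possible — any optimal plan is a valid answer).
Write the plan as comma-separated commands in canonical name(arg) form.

begin: (3, 1) facing east
1. arc(right, 3) → (6, -2) facing south
2. straight(3) → (6, -5) facing south
nothing shorter than 2 reaches the goal.

arc(right, 3), straight(3)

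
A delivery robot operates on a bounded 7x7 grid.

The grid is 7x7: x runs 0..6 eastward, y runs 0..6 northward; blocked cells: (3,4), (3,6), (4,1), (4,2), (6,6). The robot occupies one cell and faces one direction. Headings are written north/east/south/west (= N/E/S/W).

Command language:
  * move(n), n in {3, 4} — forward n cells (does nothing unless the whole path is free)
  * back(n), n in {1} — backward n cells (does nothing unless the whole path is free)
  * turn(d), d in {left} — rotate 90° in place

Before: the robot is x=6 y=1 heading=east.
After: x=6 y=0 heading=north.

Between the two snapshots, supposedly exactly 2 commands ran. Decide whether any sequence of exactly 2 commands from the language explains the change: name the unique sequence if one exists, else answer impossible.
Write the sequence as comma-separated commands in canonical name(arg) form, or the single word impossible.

key: position moved to (6,0) AND the heading swung to N — translation plus rotation needed
initial: x=6 y=1 heading=east
step 1 (turn(left)): x=6 y=1 heading=north
step 2 (back(1)): x=6 y=0 heading=north
uniquely the one of 16 2-step routes that fits.

turn(left), back(1)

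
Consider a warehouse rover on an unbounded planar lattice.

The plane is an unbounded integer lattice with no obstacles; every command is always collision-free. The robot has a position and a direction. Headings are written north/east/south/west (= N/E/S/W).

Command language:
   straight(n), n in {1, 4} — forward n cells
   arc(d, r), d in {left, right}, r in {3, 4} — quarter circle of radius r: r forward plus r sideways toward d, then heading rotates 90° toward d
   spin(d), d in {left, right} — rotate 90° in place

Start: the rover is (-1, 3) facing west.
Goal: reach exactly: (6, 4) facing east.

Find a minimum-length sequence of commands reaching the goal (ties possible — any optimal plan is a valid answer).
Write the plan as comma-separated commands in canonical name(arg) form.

spin(left), arc(left, 3), spin(left), arc(right, 4)

t0: (-1, 3) facing west
step 1 (spin(left)): (-1, 3) facing south
step 2 (arc(left, 3)): (2, 0) facing east
step 3 (spin(left)): (2, 0) facing north
step 4 (arc(right, 4)): (6, 4) facing east
shorter routes all fall short; 4 is best.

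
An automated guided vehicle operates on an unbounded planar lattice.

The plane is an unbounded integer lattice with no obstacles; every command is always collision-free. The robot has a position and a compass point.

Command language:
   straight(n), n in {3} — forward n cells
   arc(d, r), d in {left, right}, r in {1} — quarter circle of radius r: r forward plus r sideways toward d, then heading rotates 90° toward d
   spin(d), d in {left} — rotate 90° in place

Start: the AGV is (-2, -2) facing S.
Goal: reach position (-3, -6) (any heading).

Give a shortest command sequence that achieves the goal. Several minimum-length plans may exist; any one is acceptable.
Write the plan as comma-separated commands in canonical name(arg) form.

initial: (-2, -2) facing S
t=1 straight(3) ⇒ (-2, -5) facing S
t=2 arc(right, 1) ⇒ (-3, -6) facing W
shorter routes all fall short; 2 is best.

straight(3), arc(right, 1)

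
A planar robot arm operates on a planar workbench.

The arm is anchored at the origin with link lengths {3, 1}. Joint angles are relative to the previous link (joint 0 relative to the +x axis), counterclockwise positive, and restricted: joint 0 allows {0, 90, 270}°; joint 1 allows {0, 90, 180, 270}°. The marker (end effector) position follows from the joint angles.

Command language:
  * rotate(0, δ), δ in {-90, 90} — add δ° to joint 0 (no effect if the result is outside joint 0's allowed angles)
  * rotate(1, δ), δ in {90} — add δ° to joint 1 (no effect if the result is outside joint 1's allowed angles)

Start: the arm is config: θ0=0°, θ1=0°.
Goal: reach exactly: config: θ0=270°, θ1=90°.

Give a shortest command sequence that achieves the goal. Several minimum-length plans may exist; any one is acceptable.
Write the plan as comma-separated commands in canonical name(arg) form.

rotate(0, -90), rotate(1, 90)

initial: config: θ0=0°, θ1=0°
1. rotate(0, -90) → config: θ0=270°, θ1=0°
2. rotate(1, 90) → config: θ0=270°, θ1=90°
minimal: 2 command(s), checked below 2.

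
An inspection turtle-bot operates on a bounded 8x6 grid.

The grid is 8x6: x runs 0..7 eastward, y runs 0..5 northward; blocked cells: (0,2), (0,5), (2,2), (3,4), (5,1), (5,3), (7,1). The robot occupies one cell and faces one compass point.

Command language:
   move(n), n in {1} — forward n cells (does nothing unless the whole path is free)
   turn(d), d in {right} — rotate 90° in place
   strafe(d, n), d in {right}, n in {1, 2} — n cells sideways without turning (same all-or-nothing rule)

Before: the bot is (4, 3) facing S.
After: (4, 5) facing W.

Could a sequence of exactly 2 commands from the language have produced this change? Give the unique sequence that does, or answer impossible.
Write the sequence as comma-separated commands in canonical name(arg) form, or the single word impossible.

key: running strafe(right, 2) before turn(right) would end elsewhere — order is forced
begin: (4, 3) facing S
[1] after turn(right): (4, 3) facing W
[2] after strafe(right, 2): (4, 5) facing W
all 16 alternatives checked — unique.

turn(right), strafe(right, 2)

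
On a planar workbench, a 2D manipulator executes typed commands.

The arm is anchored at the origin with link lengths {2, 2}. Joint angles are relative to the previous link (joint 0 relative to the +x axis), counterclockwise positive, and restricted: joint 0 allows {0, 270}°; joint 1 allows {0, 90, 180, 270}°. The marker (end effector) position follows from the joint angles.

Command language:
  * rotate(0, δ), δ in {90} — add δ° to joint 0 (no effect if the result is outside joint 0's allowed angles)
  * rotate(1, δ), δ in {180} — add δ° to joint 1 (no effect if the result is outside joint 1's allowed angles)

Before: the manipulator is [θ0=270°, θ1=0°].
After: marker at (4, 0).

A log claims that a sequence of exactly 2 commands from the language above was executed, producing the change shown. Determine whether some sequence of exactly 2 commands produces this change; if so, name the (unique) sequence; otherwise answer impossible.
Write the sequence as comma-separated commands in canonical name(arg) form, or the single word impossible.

rotate(0, 90), rotate(0, 90)

initial: [θ0=270°, θ1=0°]
step 1 (rotate(0, 90)): [θ0=0°, θ1=0°]
step 2 (rotate(0, 90)): [θ0=0°, θ1=0°]
all 4 alternatives checked — unique.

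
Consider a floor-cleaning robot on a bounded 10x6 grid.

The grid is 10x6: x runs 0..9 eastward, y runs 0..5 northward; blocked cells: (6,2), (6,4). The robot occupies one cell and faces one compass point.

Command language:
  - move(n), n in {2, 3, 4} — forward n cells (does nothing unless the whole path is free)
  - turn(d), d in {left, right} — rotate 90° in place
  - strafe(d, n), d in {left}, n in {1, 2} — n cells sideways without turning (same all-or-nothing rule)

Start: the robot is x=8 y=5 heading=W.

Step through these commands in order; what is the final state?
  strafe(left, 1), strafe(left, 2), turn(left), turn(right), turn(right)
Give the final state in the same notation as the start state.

x=8 y=2 heading=N

from: x=8 y=5 heading=W
1. strafe(left, 1) → x=8 y=4 heading=W
2. strafe(left, 2) → x=8 y=2 heading=W
3. turn(left) → x=8 y=2 heading=S
4. turn(right) → x=8 y=2 heading=W
5. turn(right) → x=8 y=2 heading=N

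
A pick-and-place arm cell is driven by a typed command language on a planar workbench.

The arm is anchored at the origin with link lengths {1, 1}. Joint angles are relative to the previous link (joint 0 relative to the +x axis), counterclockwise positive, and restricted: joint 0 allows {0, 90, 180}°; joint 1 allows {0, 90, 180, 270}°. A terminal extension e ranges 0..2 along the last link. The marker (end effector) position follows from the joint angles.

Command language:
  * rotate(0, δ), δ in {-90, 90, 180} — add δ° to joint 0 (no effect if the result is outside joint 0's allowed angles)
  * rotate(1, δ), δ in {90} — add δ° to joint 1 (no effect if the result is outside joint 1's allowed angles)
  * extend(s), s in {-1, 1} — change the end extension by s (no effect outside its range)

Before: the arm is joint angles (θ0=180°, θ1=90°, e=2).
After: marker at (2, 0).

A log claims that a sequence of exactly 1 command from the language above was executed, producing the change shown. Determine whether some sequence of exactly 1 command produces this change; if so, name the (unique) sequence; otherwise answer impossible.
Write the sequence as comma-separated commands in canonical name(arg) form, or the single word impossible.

begin: joint angles (θ0=180°, θ1=90°, e=2)
1. rotate(1, 90) → joint angles (θ0=180°, θ1=180°, e=2)
all 6 alternatives checked — unique.

rotate(1, 90)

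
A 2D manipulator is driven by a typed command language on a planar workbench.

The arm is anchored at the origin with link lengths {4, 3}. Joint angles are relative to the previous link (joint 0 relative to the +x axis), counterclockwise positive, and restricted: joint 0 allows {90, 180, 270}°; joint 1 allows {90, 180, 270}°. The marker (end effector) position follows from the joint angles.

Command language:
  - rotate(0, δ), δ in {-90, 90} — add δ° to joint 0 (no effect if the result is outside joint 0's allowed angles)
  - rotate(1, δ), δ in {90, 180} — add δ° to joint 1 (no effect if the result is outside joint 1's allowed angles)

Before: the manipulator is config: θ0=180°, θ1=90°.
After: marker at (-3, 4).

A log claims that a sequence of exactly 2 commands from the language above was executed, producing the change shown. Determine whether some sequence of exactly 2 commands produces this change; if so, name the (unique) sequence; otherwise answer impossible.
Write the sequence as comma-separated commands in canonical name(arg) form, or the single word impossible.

start: config: θ0=180°, θ1=90°
1. rotate(0, -90) → config: θ0=90°, θ1=90°
2. rotate(0, -90) → config: θ0=90°, θ1=90°
no other 2-command option fits: unique.

rotate(0, -90), rotate(0, -90)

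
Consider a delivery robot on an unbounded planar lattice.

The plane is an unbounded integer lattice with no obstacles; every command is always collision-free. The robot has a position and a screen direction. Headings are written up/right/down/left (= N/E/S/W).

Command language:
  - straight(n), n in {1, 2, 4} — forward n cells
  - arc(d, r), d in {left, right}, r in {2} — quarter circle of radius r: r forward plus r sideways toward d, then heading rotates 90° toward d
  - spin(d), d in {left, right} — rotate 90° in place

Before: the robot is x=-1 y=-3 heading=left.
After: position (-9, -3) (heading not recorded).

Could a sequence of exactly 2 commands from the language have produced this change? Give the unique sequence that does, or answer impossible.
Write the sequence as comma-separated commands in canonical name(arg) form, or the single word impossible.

straight(4), straight(4)

begin: x=-1 y=-3 heading=left
[1] after straight(4): x=-5 y=-3 heading=left
[2] after straight(4): x=-9 y=-3 heading=left
uniquely the one of 49 2-step routes that fits.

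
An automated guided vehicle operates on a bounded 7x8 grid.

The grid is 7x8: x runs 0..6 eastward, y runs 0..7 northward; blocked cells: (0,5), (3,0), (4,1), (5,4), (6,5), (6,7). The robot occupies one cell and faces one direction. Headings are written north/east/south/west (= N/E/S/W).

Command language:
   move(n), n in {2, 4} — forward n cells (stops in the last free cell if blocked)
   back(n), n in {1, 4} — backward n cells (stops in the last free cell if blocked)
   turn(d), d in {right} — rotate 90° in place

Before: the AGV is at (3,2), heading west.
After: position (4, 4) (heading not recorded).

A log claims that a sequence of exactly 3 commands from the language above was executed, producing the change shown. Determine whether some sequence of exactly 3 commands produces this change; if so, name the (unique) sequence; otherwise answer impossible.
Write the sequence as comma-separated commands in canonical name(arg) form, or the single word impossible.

back(1), turn(right), move(2)

key: order matters: swapping back(1) and move(2) lands elsewhere
from: at (3,2), heading west
[1] after back(1): at (4,2), heading west
[2] after turn(right): at (4,2), heading north
[3] after move(2): at (4,4), heading north
no rival 3-sequence matches.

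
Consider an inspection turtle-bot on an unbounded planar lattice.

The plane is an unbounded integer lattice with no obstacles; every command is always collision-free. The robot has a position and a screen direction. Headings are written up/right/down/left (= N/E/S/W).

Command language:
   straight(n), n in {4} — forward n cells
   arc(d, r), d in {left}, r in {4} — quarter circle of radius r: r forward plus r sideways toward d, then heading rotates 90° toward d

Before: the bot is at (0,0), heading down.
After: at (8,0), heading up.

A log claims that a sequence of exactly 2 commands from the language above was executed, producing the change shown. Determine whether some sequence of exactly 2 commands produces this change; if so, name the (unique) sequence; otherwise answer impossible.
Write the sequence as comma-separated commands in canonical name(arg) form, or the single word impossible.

arc(left, 4), arc(left, 4)

key: cell and facing (now N) both changed — the 2 commands mix motion and turning
from: at (0,0), heading down
step 1 (arc(left, 4)): at (4,-4), heading right
step 2 (arc(left, 4)): at (8,0), heading up
uniquely the one of 4 2-step routes that fits.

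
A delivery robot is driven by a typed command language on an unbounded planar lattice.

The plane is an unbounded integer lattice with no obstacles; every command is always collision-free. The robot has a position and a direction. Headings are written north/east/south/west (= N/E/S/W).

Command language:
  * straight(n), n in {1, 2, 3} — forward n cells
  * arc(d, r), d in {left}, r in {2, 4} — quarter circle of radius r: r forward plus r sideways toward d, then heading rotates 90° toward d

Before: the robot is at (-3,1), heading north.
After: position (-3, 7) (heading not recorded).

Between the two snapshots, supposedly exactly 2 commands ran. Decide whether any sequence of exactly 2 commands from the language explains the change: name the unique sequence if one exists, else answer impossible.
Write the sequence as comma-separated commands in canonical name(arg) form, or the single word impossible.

straight(3), straight(3)

from: at (-3,1), heading north
[1] after straight(3): at (-3,4), heading north
[2] after straight(3): at (-3,7), heading north
uniquely the one of 25 2-step routes that fits.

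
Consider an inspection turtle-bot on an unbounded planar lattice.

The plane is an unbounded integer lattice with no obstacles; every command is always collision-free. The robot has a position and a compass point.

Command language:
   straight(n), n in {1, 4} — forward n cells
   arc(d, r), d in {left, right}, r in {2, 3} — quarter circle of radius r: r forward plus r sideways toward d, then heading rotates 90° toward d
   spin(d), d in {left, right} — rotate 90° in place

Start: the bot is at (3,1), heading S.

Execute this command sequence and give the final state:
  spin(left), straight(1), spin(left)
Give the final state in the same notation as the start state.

t0: at (3,1), heading S
t=1 spin(left) ⇒ at (3,1), heading E
t=2 straight(1) ⇒ at (4,1), heading E
t=3 spin(left) ⇒ at (4,1), heading N

at (4,1), heading N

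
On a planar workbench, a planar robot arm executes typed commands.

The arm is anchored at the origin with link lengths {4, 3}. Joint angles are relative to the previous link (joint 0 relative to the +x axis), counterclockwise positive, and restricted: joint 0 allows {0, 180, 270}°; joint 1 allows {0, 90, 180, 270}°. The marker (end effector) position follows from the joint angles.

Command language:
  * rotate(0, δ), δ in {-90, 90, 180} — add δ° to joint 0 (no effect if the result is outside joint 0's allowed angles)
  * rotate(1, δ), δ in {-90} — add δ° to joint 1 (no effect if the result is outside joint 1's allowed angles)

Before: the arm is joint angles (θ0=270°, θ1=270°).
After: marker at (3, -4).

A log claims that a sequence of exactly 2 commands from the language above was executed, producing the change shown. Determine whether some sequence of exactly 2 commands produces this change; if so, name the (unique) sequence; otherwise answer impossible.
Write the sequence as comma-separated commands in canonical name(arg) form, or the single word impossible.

t0: joint angles (θ0=270°, θ1=270°)
step 1 (rotate(1, -90)): joint angles (θ0=270°, θ1=180°)
step 2 (rotate(1, -90)): joint angles (θ0=270°, θ1=90°)
no rival 2-sequence matches.

rotate(1, -90), rotate(1, -90)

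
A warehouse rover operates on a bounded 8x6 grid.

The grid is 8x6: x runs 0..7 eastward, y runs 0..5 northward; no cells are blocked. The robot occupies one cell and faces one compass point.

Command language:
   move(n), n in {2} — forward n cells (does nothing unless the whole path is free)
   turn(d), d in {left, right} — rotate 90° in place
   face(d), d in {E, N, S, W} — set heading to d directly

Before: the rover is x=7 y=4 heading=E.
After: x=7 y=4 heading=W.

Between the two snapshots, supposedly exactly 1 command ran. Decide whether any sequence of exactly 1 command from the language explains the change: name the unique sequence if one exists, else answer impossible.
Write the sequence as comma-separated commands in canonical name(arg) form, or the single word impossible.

face(W)

key: parked at (7,4) the whole time — nothing moves the robot
from: x=7 y=4 heading=E
step 1 (face(W)): x=7 y=4 heading=W
no rival 1-sequence matches.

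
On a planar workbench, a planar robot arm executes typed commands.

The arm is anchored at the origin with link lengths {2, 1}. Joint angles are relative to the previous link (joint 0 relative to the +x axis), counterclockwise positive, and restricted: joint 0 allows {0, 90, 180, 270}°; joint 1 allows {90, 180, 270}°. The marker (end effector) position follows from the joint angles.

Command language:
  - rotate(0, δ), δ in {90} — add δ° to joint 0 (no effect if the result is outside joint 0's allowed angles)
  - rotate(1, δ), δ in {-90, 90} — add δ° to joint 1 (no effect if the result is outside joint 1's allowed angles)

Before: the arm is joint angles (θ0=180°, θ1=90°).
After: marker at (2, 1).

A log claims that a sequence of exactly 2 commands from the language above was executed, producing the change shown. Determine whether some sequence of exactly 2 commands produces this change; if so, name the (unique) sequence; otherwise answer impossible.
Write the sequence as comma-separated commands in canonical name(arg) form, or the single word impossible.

from: joint angles (θ0=180°, θ1=90°)
1. rotate(0, 90) → joint angles (θ0=270°, θ1=90°)
2. rotate(0, 90) → joint angles (θ0=0°, θ1=90°)
all 9 alternatives checked — unique.

rotate(0, 90), rotate(0, 90)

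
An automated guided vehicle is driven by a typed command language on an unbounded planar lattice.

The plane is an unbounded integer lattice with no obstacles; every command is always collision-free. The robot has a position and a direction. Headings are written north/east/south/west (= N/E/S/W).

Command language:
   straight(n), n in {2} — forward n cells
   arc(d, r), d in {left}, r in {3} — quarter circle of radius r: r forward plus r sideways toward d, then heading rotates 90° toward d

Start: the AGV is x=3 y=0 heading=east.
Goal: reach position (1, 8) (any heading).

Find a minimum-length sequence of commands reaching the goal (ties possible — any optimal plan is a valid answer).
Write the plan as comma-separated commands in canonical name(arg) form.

arc(left, 3), straight(2), arc(left, 3), straight(2)

from: x=3 y=0 heading=east
t=1 arc(left, 3) ⇒ x=6 y=3 heading=north
t=2 straight(2) ⇒ x=6 y=5 heading=north
t=3 arc(left, 3) ⇒ x=3 y=8 heading=west
t=4 straight(2) ⇒ x=1 y=8 heading=west
no 3-step plan works, so 4 is optimal.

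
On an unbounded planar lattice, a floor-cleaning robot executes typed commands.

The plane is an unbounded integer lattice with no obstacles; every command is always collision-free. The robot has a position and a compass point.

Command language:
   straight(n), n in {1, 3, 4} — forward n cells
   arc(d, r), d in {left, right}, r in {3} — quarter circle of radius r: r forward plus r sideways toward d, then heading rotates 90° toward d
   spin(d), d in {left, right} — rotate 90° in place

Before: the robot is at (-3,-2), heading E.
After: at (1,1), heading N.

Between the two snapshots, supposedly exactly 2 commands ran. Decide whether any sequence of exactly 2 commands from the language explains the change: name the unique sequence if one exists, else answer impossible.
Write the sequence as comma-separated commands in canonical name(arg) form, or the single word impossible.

straight(1), arc(left, 3)

key: cell and facing (now N) both changed — the 2 commands mix motion and turning
initial: at (-3,-2), heading E
step 1 (straight(1)): at (-2,-2), heading E
step 2 (arc(left, 3)): at (1,1), heading N
all 49 alternatives checked — unique.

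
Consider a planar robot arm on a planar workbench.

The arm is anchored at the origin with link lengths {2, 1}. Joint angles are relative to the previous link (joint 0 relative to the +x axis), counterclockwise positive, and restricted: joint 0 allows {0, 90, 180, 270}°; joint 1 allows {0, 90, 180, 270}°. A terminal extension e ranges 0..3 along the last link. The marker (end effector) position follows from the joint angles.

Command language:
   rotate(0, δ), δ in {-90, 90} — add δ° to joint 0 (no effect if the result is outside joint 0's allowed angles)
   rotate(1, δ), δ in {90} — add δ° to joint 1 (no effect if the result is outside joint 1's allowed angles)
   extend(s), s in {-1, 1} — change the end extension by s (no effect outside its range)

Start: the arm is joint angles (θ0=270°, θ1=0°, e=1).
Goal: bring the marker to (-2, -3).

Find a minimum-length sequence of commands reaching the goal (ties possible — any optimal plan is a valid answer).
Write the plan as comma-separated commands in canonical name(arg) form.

from: joint angles (θ0=270°, θ1=0°, e=1)
[1] after rotate(1, 90): joint angles (θ0=270°, θ1=90°, e=1)
[2] after extend(1): joint angles (θ0=270°, θ1=90°, e=2)
[3] after rotate(0, -90): joint angles (θ0=180°, θ1=90°, e=2)
minimal: 3 command(s), checked below 3.

rotate(1, 90), extend(1), rotate(0, -90)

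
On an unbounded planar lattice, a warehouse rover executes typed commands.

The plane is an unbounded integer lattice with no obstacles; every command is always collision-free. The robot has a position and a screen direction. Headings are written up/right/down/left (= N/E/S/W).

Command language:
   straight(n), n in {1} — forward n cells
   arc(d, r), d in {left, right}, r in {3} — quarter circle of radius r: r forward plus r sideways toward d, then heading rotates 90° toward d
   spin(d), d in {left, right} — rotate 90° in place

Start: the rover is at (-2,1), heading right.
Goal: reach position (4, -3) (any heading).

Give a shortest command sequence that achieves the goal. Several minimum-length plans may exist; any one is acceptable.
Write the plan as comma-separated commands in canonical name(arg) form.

initial: at (-2,1), heading right
[1] after straight(1): at (-1,1), heading right
[2] after straight(1): at (0,1), heading right
[3] after straight(1): at (1,1), heading right
[4] after arc(right, 3): at (4,-2), heading down
[5] after straight(1): at (4,-3), heading down
nothing shorter than 5 reaches the goal.

straight(1), straight(1), straight(1), arc(right, 3), straight(1)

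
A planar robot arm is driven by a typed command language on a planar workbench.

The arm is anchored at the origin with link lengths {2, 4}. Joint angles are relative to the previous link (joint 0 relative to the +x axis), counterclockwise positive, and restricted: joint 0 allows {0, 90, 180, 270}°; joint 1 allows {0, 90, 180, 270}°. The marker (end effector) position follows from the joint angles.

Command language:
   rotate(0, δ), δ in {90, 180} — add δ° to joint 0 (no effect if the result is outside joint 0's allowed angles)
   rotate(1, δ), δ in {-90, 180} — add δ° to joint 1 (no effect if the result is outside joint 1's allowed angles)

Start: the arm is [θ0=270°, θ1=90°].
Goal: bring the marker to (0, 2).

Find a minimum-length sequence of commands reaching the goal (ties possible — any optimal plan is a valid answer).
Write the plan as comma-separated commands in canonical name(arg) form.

rotate(1, -90), rotate(1, 180)

start: [θ0=270°, θ1=90°]
step 1 (rotate(1, -90)): [θ0=270°, θ1=0°]
step 2 (rotate(1, 180)): [θ0=270°, θ1=180°]
nothing shorter than 2 reaches the goal.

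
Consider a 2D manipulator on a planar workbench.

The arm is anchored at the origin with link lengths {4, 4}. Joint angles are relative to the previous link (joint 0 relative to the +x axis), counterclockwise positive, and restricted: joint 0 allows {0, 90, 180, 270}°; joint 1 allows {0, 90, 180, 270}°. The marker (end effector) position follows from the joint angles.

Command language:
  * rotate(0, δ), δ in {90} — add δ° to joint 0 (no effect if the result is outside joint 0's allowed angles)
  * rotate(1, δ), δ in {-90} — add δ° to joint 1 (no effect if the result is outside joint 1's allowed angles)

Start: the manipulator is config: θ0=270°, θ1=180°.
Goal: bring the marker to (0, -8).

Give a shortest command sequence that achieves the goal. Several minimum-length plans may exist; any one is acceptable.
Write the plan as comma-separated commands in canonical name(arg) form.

rotate(1, -90), rotate(1, -90)

initial: config: θ0=270°, θ1=180°
t=1 rotate(1, -90) ⇒ config: θ0=270°, θ1=90°
t=2 rotate(1, -90) ⇒ config: θ0=270°, θ1=0°
nothing shorter than 2 reaches the goal.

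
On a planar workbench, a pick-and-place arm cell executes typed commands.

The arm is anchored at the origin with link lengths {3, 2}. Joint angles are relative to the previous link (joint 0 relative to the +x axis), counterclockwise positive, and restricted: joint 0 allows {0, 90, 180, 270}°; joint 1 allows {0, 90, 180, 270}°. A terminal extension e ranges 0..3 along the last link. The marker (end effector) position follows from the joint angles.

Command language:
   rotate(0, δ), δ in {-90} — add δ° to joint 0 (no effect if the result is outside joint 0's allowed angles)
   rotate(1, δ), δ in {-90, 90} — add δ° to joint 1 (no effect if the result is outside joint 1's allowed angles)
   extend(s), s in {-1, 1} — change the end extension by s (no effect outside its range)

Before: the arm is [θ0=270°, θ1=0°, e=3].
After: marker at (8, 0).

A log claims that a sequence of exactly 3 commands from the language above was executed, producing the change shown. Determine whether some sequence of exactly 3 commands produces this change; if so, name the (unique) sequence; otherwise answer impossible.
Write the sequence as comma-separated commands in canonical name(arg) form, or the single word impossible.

begin: [θ0=270°, θ1=0°, e=3]
1. rotate(0, -90) → [θ0=180°, θ1=0°, e=3]
2. rotate(0, -90) → [θ0=90°, θ1=0°, e=3]
3. rotate(0, -90) → [θ0=0°, θ1=0°, e=3]
uniquely the one of 125 3-step routes that fits.

rotate(0, -90), rotate(0, -90), rotate(0, -90)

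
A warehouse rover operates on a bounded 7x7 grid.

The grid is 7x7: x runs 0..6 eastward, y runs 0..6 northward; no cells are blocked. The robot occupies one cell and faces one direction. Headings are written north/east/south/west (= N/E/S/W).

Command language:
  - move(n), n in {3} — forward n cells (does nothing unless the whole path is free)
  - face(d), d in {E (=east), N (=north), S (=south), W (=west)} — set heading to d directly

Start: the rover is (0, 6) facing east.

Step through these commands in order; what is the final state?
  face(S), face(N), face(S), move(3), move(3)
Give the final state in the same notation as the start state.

(0, 0) facing south

from: (0, 6) facing east
[1] after face(S): (0, 6) facing south
[2] after face(N): (0, 6) facing north
[3] after face(S): (0, 6) facing south
[4] after move(3): (0, 3) facing south
[5] after move(3): (0, 0) facing south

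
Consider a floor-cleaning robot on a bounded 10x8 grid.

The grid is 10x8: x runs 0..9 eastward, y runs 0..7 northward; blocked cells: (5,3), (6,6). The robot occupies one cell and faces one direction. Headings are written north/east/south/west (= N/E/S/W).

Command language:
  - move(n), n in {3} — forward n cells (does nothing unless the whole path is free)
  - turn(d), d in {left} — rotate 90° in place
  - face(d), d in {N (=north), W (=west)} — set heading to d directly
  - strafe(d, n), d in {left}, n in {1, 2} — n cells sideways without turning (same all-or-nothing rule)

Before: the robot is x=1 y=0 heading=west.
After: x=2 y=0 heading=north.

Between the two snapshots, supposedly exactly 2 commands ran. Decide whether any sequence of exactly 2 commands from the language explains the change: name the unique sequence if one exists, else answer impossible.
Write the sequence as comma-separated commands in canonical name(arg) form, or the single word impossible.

impossible

all 36 sequences checked — none match.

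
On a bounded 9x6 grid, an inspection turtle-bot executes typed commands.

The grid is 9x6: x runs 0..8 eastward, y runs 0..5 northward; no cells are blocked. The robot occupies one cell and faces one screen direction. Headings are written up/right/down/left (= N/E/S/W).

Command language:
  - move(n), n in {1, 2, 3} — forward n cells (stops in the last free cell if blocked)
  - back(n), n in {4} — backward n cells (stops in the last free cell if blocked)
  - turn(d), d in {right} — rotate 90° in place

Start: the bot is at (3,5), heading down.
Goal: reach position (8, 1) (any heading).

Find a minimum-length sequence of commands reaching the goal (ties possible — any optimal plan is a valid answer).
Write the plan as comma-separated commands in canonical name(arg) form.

start: at (3,5), heading down
1. turn(right) → at (3,5), heading left
2. back(4) → at (7,5), heading left
3. back(4) → at (8,5), heading left
4. turn(right) → at (8,5), heading up
5. back(4) → at (8,1), heading up
nothing shorter than 5 reaches the goal.

turn(right), back(4), back(4), turn(right), back(4)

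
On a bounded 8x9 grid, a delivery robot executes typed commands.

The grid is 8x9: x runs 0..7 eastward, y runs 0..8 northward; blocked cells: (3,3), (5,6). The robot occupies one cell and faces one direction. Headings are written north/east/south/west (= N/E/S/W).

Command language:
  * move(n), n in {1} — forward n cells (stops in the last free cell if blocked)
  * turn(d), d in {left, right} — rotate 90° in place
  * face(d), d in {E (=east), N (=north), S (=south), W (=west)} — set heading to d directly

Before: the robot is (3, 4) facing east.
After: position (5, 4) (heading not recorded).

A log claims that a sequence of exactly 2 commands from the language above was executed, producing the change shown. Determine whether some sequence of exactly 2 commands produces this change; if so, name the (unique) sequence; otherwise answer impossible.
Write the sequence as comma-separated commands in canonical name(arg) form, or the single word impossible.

initial: (3, 4) facing east
step 1 (move(1)): (4, 4) facing east
step 2 (move(1)): (5, 4) facing east
all 49 alternatives checked — unique.

move(1), move(1)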